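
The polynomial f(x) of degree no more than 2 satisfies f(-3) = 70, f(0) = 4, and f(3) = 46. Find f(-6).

Forward differences of the values at x = -3, 0, 3:
  f  : 70  4  46
  Δ  : -66  42
  Δ^2: 108
The second differences are constant, confirming degree 2.
Interpolating (Newton forward form) and evaluating at x = -6 gives f(-6) = 244.

244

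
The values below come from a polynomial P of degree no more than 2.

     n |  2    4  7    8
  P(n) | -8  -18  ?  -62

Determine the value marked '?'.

-48

The 3 known points determine the degree-2 polynomial uniquely.
Write P(n) = an^2 + bn + c. Substituting each data point gives a linear system:
  4a + 2b + c = -8
  16a + 4b + c = -18
  64a + 8b + c = -62
Solving the system yields a = -1, b = 1, c = -6.
So P(n) = -n^2 + n - 6.
Then P(7) = -48.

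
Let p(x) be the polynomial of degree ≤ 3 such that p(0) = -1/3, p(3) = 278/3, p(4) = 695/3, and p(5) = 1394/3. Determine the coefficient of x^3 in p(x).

4

Write p(x) = ax^3 + bx^2 + cx + d. Substituting each data point gives a linear system:
  d = -1/3
  27a + 9b + 3c + d = 278/3
  64a + 16b + 4c + d = 695/3
  125a + 25b + 5c + d = 1394/3
Solving the system yields a = 4, b = -1, c = -2, d = -1/3.
So p(x) = 4x^3 - x^2 - 2x - 1/3.
The leading coefficient is 4.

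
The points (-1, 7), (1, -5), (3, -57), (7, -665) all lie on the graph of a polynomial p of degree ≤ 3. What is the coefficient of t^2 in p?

1

Write p(t) = at^3 + bt^2 + ct + d. Substituting each data point gives a linear system:
  -a + b - c + d = 7
  a + b + c + d = -5
  27a + 9b + 3c + d = -57
  343a + 49b + 7c + d = -665
Solving the system yields a = -2, b = 1, c = -4, d = 0.
So p(t) = -2t^3 + t^2 - 4t.
The coefficient of t^2 is 1.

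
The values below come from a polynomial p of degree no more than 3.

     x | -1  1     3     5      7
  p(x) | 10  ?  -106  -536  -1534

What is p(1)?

On equispaced nodes a degree-3 polynomial has vanishing fourth forward difference, so
  p(-1) - 4·p(1) + 6·p(3) - 4·p(5) + p(7) = 0.
Substituting the known values and solving for p(1):
  -4·p(1) = 16
  p(1) = -4.

-4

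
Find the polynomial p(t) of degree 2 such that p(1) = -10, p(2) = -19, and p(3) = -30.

Using the Lagrange interpolation formula with nodes 1, 2, 3:
  L_0(t) = (t - 2)(t - 3) / 2
  L_1(t) = (t - 1)(t - 3) / -1
  L_2(t) = (t - 1)(t - 2) / 2
Then p(t) = -10·L_0(t) - 19·L_1(t) - 30·L_2(t).
Expanding and collecting terms gives p(t) = -t^2 - 6t - 3.
Check: p(3) = -30. ✓

p(t) = -t^2 - 6t - 3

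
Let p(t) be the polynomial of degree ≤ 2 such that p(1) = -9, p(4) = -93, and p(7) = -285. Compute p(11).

-709

Using the Lagrange interpolation formula with nodes 1, 4, 7:
  L_0(t) = (t - 4)(t - 7) / 18
  L_1(t) = (t - 1)(t - 7) / -9
  L_2(t) = (t - 1)(t - 4) / 18
Then p(t) = -9·L_0(t) - 93·L_1(t) - 285·L_2(t).
Expanding and collecting terms gives p(t) = -6t^2 + 2t - 5.
Evaluating at t = 11: p(11) = -709.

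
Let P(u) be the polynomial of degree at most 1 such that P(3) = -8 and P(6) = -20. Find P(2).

-4

Using the Lagrange interpolation formula with nodes 3, 6:
  L_0(u) = (u - 6) / -3
  L_1(u) = (u - 3) / 3
Then P(u) = -8·L_0(u) - 20·L_1(u).
Expanding and collecting terms gives P(u) = -4u + 4.
Evaluating at u = 2: P(2) = -4.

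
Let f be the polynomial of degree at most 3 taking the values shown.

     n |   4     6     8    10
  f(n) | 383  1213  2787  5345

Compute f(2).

Forward differences of the values at n = 4, 6, 8, 10:
  f  : 383  1213  2787  5345
  Δ  : 830  1574  2558
  Δ^2: 744  984
  Δ^3: 240
The third differences are constant, confirming degree 3.
Interpolating (Newton forward form) and evaluating at n = 2 gives f(2) = 57.

57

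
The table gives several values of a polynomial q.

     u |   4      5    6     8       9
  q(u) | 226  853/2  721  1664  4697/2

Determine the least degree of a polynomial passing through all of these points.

Divided differences on the nodes 4, 5, 6, 8, 9:
  order 0: 226  853/2  721  1664  4697/2
  order 1: 401/2  589/2  943/2  1369/2
  order 2: 47  59  71
  order 3: 3  3
  order 4: 0
The order-3 divided differences are all 3 (nonzero) and every higher order vanishes, so the data lies on a polynomial of degree exactly 3.

3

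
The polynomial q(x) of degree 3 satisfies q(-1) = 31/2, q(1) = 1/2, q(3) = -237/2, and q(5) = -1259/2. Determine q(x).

q(x) = -6x^3 + 5x^2 - (3/2)x + 3

Write q(x) = ax^3 + bx^2 + cx + d. Substituting each data point gives a linear system:
  -a + b - c + d = 31/2
  a + b + c + d = 1/2
  27a + 9b + 3c + d = -237/2
  125a + 25b + 5c + d = -1259/2
Solving the system yields a = -6, b = 5, c = -3/2, d = 3.
So q(x) = -6x^3 + 5x^2 - (3/2)x + 3.
Check: q(3) = -237/2. ✓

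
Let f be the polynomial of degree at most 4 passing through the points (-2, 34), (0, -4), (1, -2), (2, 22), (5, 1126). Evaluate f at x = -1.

Write f(x) = ax^4 + bx^3 + cx^2 + dx + e. Substituting each data point gives a linear system:
  16a - 8b + 4c - 2d + e = 34
  e = -4
  a + b + c + d + e = -2
  16a + 8b + 4c + 2d + e = 22
  625a + 125b + 25c + 5d + e = 1126
Solving the system yields a = 2, b = -1, c = 0, d = 1, e = -4.
So f(x) = 2x⁴ - x³ + x - 4.
Then f(-1) = -2.

-2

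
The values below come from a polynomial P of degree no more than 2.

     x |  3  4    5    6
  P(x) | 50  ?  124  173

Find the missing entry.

The 3 known points determine the degree-2 polynomial uniquely.
Write P(x) = ax^2 + bx + c. Substituting each data point gives a linear system:
  9a + 3b + c = 50
  25a + 5b + c = 124
  36a + 6b + c = 173
Solving the system yields a = 4, b = 5, c = -1.
So P(x) = 4x^2 + 5x - 1.
Then P(4) = 83.

83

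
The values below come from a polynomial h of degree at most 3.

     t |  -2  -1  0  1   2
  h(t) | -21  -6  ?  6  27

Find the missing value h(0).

On equispaced nodes a degree-3 polynomial has vanishing fourth forward difference, so
  h(-2) - 4·h(-1) + 6·h(0) - 4·h(1) + h(2) = 0.
Substituting the known values and solving for h(0):
  6·h(0) = -6
  h(0) = -1.

-1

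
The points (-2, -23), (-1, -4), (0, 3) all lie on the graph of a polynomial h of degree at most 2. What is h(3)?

-48

Write h(u) = au^2 + bu + c. Substituting each data point gives a linear system:
  4a - 2b + c = -23
  a - b + c = -4
  c = 3
Solving the system yields a = -6, b = 1, c = 3.
So h(u) = -6u^2 + u + 3.
Then h(3) = -48.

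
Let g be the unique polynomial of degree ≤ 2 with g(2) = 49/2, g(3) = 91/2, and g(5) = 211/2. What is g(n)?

Using the Lagrange interpolation formula with nodes 2, 3, 5:
  L_0(n) = (n - 3)(n - 5) / 3
  L_1(n) = (n - 2)(n - 5) / -2
  L_2(n) = (n - 2)(n - 3) / 6
Then g(n) = 49/2·L_0(n) + 91/2·L_1(n) + 211/2·L_2(n).
Expanding and collecting terms gives g(n) = 3n² + 6n + 1/2.
Check: g(5) = 211/2. ✓

g(n) = 3n^2 + 6n + 1/2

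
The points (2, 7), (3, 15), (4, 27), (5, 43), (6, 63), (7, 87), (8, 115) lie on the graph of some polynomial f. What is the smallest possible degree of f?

Forward differences of the values at t = 2, 3, 4, 5, 6, 7, 8:
  f  : 7  15  27  43  63  87  115
  Δ  : 8  12  16  20  24  28
  Δ^2: 4  4  4  4  4
  Δ^3: 0  0  0  0
  Δ^4: 0  0  0
  Δ^5: 0  0
  Δ^6: 0
The second differences are constant (4) and nonzero, while all higher differences vanish, so the minimal degree is 2.

2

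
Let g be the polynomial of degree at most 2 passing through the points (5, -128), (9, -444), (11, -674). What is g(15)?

-1278

Write g(u) = au^2 + bu + c. Substituting each data point gives a linear system:
  25a + 5b + c = -128
  81a + 9b + c = -444
  121a + 11b + c = -674
Solving the system yields a = -6, b = 5, c = -3.
So g(u) = -6u^2 + 5u - 3.
Then g(15) = -1278.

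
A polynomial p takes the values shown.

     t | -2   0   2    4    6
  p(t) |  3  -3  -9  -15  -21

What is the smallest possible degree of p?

1

Forward differences of the values at t = -2, 0, 2, 4, 6:
  p  : 3  -3  -9  -15  -21
  Δ  : -6  -6  -6  -6
  Δ^2: 0  0  0
  Δ^3: 0  0
  Δ^4: 0
The first differences are constant (-6) and nonzero, while all higher differences vanish, so the minimal degree is 1.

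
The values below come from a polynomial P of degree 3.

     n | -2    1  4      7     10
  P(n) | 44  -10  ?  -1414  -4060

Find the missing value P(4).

-280

The 4 known points determine the degree-3 polynomial uniquely.
Write P(n) = an^3 + bn^2 + cn + d. Substituting each data point gives a linear system:
  -8a + 4b - 2c + d = 44
  a + b + c + d = -10
  343a + 49b + 7c + d = -1414
  1000a + 100b + 10c + d = -4060
Solving the system yields a = -4, b = 0, c = -6, d = 0.
So P(n) = -4n^3 - 6n.
Then P(4) = -280.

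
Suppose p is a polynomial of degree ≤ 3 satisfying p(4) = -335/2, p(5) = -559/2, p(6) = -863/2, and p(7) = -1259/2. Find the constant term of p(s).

1/2

Write p(s) = as^3 + bs^2 + cs + d. Substituting each data point gives a linear system:
  64a + 16b + 4c + d = -335/2
  125a + 25b + 5c + d = -559/2
  216a + 36b + 6c + d = -863/2
  343a + 49b + 7c + d = -1259/2
Solving the system yields a = -1, b = -5, c = -6, d = 1/2.
So p(s) = -s³ - 5s² - 6s + 1/2.
The constant term is 1/2.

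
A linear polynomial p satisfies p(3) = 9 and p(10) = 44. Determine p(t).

p(t) = 5t - 6

Write p(t) = at + b. Substituting each data point gives a linear system:
  3a + b = 9
  10a + b = 44
Solving the system yields a = 5, b = -6.
So p(t) = 5t - 6.
Check: p(10) = 44. ✓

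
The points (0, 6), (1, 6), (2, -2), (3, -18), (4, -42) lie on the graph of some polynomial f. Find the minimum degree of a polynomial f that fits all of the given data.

Forward differences of the values at n = 0, 1, 2, 3, 4:
  f  : 6  6  -2  -18  -42
  Δ  : 0  -8  -16  -24
  Δ^2: -8  -8  -8
  Δ^3: 0  0
  Δ^4: 0
The second differences are constant (-8) and nonzero, while all higher differences vanish, so the minimal degree is 2.

2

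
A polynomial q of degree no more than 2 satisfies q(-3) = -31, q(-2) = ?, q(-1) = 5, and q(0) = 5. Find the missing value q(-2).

The 3 known points determine the degree-2 polynomial uniquely.
Write q(u) = au^2 + bu + c. Substituting each data point gives a linear system:
  9a - 3b + c = -31
  a - b + c = 5
  c = 5
Solving the system yields a = -6, b = -6, c = 5.
So q(u) = -6u^2 - 6u + 5.
Then q(-2) = -7.

-7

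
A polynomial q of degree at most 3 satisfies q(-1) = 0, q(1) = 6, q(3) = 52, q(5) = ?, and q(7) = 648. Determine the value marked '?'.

234

On equispaced nodes a degree-3 polynomial has vanishing fourth forward difference, so
  q(-1) - 4·q(1) + 6·q(3) - 4·q(5) + q(7) = 0.
Substituting the known values and solving for q(5):
  -4·q(5) = -936
  q(5) = 234.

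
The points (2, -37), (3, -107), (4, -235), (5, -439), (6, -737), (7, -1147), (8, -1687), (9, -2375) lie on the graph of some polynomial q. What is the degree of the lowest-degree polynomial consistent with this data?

3

Forward differences of the values at u = 2, 3, 4, 5, 6, 7, 8, 9:
  q  : -37  -107  -235  -439  -737  -1147  -1687  -2375
  Δ  : -70  -128  -204  -298  -410  -540  -688
  Δ^2: -58  -76  -94  -112  -130  -148
  Δ^3: -18  -18  -18  -18  -18
  Δ^4: 0  0  0  0
  Δ^5: 0  0  0
  Δ^6: 0  0
  Δ^7: 0
The third differences are constant (-18) and nonzero, while all higher differences vanish, so the minimal degree is 3.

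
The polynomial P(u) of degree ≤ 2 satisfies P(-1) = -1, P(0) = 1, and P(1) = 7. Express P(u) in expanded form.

P(u) = 2u^2 + 4u + 1

Using the Lagrange interpolation formula with nodes -1, 0, 1:
  L_0(u) = u(u - 1) / 2
  L_1(u) = (u + 1)(u - 1) / -1
  L_2(u) = (u + 1)u / 2
Then P(u) = -1·L_0(u) + 1·L_1(u) + 7·L_2(u).
Expanding and collecting terms gives P(u) = 2u² + 4u + 1.
Check: P(-1) = -1. ✓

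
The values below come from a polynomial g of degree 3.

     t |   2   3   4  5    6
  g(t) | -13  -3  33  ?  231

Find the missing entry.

107

The 4 known points determine the degree-3 polynomial uniquely.
Write g(t) = at^3 + bt^2 + ct + d. Substituting each data point gives a linear system:
  8a + 4b + 2c + d = -13
  27a + 9b + 3c + d = -3
  64a + 16b + 4c + d = 33
  216a + 36b + 6c + d = 231
Solving the system yields a = 2, b = -5, c = -3, d = -3.
So g(t) = 2t^3 - 5t^2 - 3t - 3.
Then g(5) = 107.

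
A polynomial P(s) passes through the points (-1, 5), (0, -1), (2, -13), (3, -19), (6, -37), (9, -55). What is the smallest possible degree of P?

Divided differences on the nodes -1, 0, 2, 3, 6, 9:
  order 0: 5  -1  -13  -19  -37  -55
  order 1: -6  -6  -6  -6  -6
  order 2: 0  0  0  0
  order 3: 0  0  0
  order 4: 0  0
  order 5: 0
The order-1 divided differences are all -6 (nonzero) and every higher order vanishes, so the data lies on a polynomial of degree exactly 1.

1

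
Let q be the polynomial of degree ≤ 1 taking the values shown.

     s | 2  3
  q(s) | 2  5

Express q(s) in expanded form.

Using the Lagrange interpolation formula with nodes 2, 3:
  L_0(s) = (s - 3) / -1
  L_1(s) = (s - 2) / 1
Then q(s) = 2·L_0(s) + 5·L_1(s).
Expanding and collecting terms gives q(s) = 3s - 4.
Check: q(3) = 5. ✓

q(s) = 3s - 4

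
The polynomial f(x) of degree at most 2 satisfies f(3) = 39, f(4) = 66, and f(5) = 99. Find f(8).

Write f(x) = ax^2 + bx + c. Substituting each data point gives a linear system:
  9a + 3b + c = 39
  16a + 4b + c = 66
  25a + 5b + c = 99
Solving the system yields a = 3, b = 6, c = -6.
So f(x) = 3x^2 + 6x - 6.
Then f(8) = 234.

234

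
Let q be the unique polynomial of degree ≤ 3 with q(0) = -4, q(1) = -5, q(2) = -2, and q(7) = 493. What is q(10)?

Write q(x) = ax^3 + bx^2 + cx + d. Substituting each data point gives a linear system:
  d = -4
  a + b + c + d = -5
  8a + 4b + 2c + d = -2
  343a + 49b + 7c + d = 493
Solving the system yields a = 2, b = -4, c = 1, d = -4.
So q(x) = 2x^3 - 4x^2 + x - 4.
Then q(10) = 1606.

1606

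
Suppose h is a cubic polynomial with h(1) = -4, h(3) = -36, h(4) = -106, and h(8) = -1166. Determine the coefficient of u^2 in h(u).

Write h(u) = au^3 + bu^2 + cu + d. Substituting each data point gives a linear system:
  a + b + c + d = -4
  27a + 9b + 3c + d = -36
  64a + 16b + 4c + d = -106
  512a + 64b + 8c + d = -1166
Solving the system yields a = -3, b = 6, c = -1, d = -6.
So h(u) = -3u^3 + 6u^2 - u - 6.
The coefficient of u^2 is 6.

6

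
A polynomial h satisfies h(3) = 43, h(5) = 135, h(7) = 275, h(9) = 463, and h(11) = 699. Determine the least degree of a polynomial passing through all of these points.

2

Forward differences of the values at x = 3, 5, 7, 9, 11:
  h  : 43  135  275  463  699
  Δ  : 92  140  188  236
  Δ^2: 48  48  48
  Δ^3: 0  0
  Δ^4: 0
The second differences are constant (48) and nonzero, while all higher differences vanish, so the minimal degree is 2.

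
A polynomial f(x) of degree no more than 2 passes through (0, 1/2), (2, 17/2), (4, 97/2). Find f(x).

f(x) = 4x^2 - 4x + 1/2

Write f(x) = ax^2 + bx + c. Substituting each data point gives a linear system:
  c = 1/2
  4a + 2b + c = 17/2
  16a + 4b + c = 97/2
Solving the system yields a = 4, b = -4, c = 1/2.
So f(x) = 4x^2 - 4x + 1/2.
Check: f(0) = 1/2. ✓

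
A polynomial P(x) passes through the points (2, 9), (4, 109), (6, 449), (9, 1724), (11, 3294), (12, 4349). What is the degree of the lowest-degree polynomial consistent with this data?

Divided differences on the nodes 2, 4, 6, 9, 11, 12:
  order 0: 9  109  449  1724  3294  4349
  order 1: 50  170  425  785  1055
  order 2: 30  51  72  90
  order 3: 3  3  3
  order 4: 0  0
  order 5: 0
The order-3 divided differences are all 3 (nonzero) and every higher order vanishes, so the data lies on a polynomial of degree exactly 3.

3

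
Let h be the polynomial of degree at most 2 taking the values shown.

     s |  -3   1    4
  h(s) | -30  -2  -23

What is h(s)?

Write h(s) = as^2 + bs + c. Substituting each data point gives a linear system:
  9a - 3b + c = -30
  a + b + c = -2
  16a + 4b + c = -23
Solving the system yields a = -2, b = 3, c = -3.
So h(s) = -2s^2 + 3s - 3.
Check: h(4) = -23. ✓

h(s) = -2s^2 + 3s - 3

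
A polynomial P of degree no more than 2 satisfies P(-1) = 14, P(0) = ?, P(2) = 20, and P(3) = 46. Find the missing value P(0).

4

The 3 known points determine the degree-2 polynomial uniquely.
Write P(s) = as^2 + bs + c. Substituting each data point gives a linear system:
  a - b + c = 14
  4a + 2b + c = 20
  9a + 3b + c = 46
Solving the system yields a = 6, b = -4, c = 4.
So P(s) = 6s^2 - 4s + 4.
Then P(0) = 4.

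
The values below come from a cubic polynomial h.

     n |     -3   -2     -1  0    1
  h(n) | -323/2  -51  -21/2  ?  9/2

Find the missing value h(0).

-4

The 4 known points determine the degree-3 polynomial uniquely.
Write h(n) = an^3 + bn^2 + cn + d. Substituting each data point gives a linear system:
  -27a + 9b - 3c + d = -323/2
  -8a + 4b - 2c + d = -51
  -a + b - c + d = -21/2
  a + b + c + d = 9/2
Solving the system yields a = 6, b = 1, c = 3/2, d = -4.
So h(n) = 6n^3 + n^2 + (3/2)n - 4.
Then h(0) = -4.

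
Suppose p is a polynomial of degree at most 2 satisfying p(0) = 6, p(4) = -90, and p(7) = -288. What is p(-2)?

-18

Write p(n) = an^2 + bn + c. Substituting each data point gives a linear system:
  c = 6
  16a + 4b + c = -90
  49a + 7b + c = -288
Solving the system yields a = -6, b = 0, c = 6.
So p(n) = -6n^2 + 6.
Then p(-2) = -18.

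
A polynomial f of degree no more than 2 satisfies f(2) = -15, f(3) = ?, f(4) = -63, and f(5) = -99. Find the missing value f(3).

-35

The 3 known points determine the degree-2 polynomial uniquely.
Write f(u) = au^2 + bu + c. Substituting each data point gives a linear system:
  4a + 2b + c = -15
  16a + 4b + c = -63
  25a + 5b + c = -99
Solving the system yields a = -4, b = 0, c = 1.
So f(u) = -4u^2 + 1.
Then f(3) = -35.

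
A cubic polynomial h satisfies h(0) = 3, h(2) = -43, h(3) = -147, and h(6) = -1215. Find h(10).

-5747

Using the Lagrange interpolation formula with nodes 0, 2, 3, 6:
  L_0(u) = (u - 2)(u - 3)(u - 6) / -36
  L_1(u) = u(u - 3)(u - 6) / 8
  L_2(u) = u(u - 2)(u - 6) / -9
  L_3(u) = u(u - 2)(u - 3) / 72
Then h(u) = 3·L_0(u) - 43·L_1(u) - 147·L_2(u) - 1215·L_3(u).
Expanding and collecting terms gives h(u) = -6u^3 + 3u^2 - 5u + 3.
Evaluating at u = 10: h(10) = -5747.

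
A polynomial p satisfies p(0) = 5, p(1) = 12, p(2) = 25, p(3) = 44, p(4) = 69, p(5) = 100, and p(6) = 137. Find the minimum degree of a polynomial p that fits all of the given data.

Forward differences of the values at n = 0, 1, 2, 3, 4, 5, 6:
  p  : 5  12  25  44  69  100  137
  Δ  : 7  13  19  25  31  37
  Δ^2: 6  6  6  6  6
  Δ^3: 0  0  0  0
  Δ^4: 0  0  0
  Δ^5: 0  0
  Δ^6: 0
The second differences are constant (6) and nonzero, while all higher differences vanish, so the minimal degree is 2.

2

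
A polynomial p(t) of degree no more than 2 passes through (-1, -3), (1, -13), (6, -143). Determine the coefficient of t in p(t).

-5

Write p(t) = at^2 + bt + c. Substituting each data point gives a linear system:
  a - b + c = -3
  a + b + c = -13
  36a + 6b + c = -143
Solving the system yields a = -3, b = -5, c = -5.
So p(t) = -3t² - 5t - 5.
The coefficient of t is -5.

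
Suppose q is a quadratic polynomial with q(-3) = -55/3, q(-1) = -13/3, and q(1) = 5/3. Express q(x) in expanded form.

q(x) = -x^2 + 3x - 1/3

Write q(x) = ax^2 + bx + c. Substituting each data point gives a linear system:
  9a - 3b + c = -55/3
  a - b + c = -13/3
  a + b + c = 5/3
Solving the system yields a = -1, b = 3, c = -1/3.
So q(x) = -x² + 3x - 1/3.
Check: q(-1) = -13/3. ✓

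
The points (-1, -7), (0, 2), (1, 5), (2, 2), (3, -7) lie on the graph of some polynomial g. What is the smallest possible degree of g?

2

Forward differences of the values at t = -1, 0, 1, 2, 3:
  g  : -7  2  5  2  -7
  Δ  : 9  3  -3  -9
  Δ^2: -6  -6  -6
  Δ^3: 0  0
  Δ^4: 0
The second differences are constant (-6) and nonzero, while all higher differences vanish, so the minimal degree is 2.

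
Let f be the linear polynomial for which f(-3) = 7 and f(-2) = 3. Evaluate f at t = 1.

-9

Write f(t) = at + b. Substituting each data point gives a linear system:
  -3a + b = 7
  -2a + b = 3
Solving the system yields a = -4, b = -5.
So f(t) = -4t - 5.
Then f(1) = -9.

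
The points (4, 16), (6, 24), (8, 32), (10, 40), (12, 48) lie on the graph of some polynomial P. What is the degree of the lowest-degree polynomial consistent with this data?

Forward differences of the values at u = 4, 6, 8, 10, 12:
  P  : 16  24  32  40  48
  Δ  : 8  8  8  8
  Δ^2: 0  0  0
  Δ^3: 0  0
  Δ^4: 0
The first differences are constant (8) and nonzero, while all higher differences vanish, so the minimal degree is 1.

1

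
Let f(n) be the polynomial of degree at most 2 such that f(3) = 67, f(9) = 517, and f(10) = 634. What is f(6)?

238

Write f(n) = an^2 + bn + c. Substituting each data point gives a linear system:
  9a + 3b + c = 67
  81a + 9b + c = 517
  100a + 10b + c = 634
Solving the system yields a = 6, b = 3, c = 4.
So f(n) = 6n² + 3n + 4.
Then f(6) = 238.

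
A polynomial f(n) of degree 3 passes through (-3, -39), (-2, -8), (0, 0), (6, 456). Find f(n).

Write f(n) = an^3 + bn^2 + cn + d. Substituting each data point gives a linear system:
  -27a + 9b - 3c + d = -39
  -8a + 4b - 2c + d = -8
  d = 0
  216a + 36b + 6c + d = 456
Solving the system yields a = 2, b = 1, c = -2, d = 0.
So f(n) = 2n^3 + n^2 - 2n.
Check: f(-2) = -8. ✓

f(n) = 2n^3 + n^2 - 2n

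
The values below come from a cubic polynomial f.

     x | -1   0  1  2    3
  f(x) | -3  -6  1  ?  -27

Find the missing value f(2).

The 4 known points determine the degree-3 polynomial uniquely.
Write f(x) = ax^3 + bx^2 + cx + d. Substituting each data point gives a linear system:
  -a + b - c + d = -3
  d = -6
  a + b + c + d = 1
  27a + 9b + 3c + d = -27
Solving the system yields a = -3, b = 5, c = 5, d = -6.
So f(x) = -3x^3 + 5x^2 + 5x - 6.
Then f(2) = 0.

0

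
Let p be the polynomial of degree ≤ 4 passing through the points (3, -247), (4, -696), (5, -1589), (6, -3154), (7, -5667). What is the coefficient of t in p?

Write p(t) = at^4 + bt^3 + ct^2 + dt + e. Substituting each data point gives a linear system:
  81a + 27b + 9c + 3d + e = -247
  256a + 64b + 16c + 4d + e = -696
  625a + 125b + 25c + 5d + e = -1589
  1296a + 216b + 36c + 6d + e = -3154
  2401a + 343b + 49c + 7d + e = -5667
Solving the system yields a = -2, b = -2, c = -4, d = 3, e = -4.
So p(t) = -2t^4 - 2t^3 - 4t^2 + 3t - 4.
The coefficient of t is 3.

3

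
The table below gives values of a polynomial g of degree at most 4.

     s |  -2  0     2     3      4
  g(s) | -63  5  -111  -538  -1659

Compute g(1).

-6

Write g(s) = as^4 + bs^3 + cs^2 + ds + e. Substituting each data point gives a linear system:
  16a - 8b + 4c - 2d + e = -63
  e = 5
  16a + 8b + 4c + 2d + e = -111
  81a + 27b + 9c + 3d + e = -538
  256a + 64b + 16c + 4d + e = -1659
Solving the system yields a = -6, b = -2, c = 1, d = -4, e = 5.
So g(s) = -6s^4 - 2s^3 + s^2 - 4s + 5.
Then g(1) = -6.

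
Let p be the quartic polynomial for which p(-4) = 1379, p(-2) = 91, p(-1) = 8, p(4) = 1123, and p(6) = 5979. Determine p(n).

p(n) = 5n^4 - 2n^3 - 2n^2 + 3

Write p(n) = an^4 + bn^3 + cn^2 + dn + e. Substituting each data point gives a linear system:
  256a - 64b + 16c - 4d + e = 1379
  16a - 8b + 4c - 2d + e = 91
  a - b + c - d + e = 8
  256a + 64b + 16c + 4d + e = 1123
  1296a + 216b + 36c + 6d + e = 5979
Solving the system yields a = 5, b = -2, c = -2, d = 0, e = 3.
So p(n) = 5n⁴ - 2n³ - 2n² + 3.
Check: p(-2) = 91. ✓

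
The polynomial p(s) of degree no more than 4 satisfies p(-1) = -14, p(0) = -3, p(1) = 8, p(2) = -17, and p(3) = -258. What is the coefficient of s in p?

Write p(s) = as^4 + bs^3 + cs^2 + ds + e. Substituting each data point gives a linear system:
  a - b + c - d + e = -14
  e = -3
  a + b + c + d + e = 8
  16a + 8b + 4c + 2d + e = -17
  81a + 27b + 9c + 3d + e = -258
Solving the system yields a = -6, b = 6, c = 6, d = 5, e = -3.
So p(s) = -6s⁴ + 6s³ + 6s² + 5s - 3.
The coefficient of s is 5.

5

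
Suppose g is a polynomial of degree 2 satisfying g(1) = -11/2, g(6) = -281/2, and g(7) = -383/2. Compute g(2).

Write g(s) = as^2 + bs + c. Substituting each data point gives a linear system:
  a + b + c = -11/2
  36a + 6b + c = -281/2
  49a + 7b + c = -383/2
Solving the system yields a = -4, b = 1, c = -5/2.
So g(s) = -4s^2 + s - 5/2.
Then g(2) = -33/2.

-33/2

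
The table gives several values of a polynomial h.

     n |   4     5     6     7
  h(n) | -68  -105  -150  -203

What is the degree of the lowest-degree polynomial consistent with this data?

Forward differences of the values at n = 4, 5, 6, 7:
  h  : -68  -105  -150  -203
  Δ  : -37  -45  -53
  Δ^2: -8  -8
  Δ^3: 0
The second differences are constant (-8) and nonzero, while all higher differences vanish, so the minimal degree is 2.

2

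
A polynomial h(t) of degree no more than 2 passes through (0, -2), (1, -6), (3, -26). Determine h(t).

Using the Lagrange interpolation formula with nodes 0, 1, 3:
  L_0(t) = (t - 1)(t - 3) / 3
  L_1(t) = t(t - 3) / -2
  L_2(t) = t(t - 1) / 6
Then h(t) = -2·L_0(t) - 6·L_1(t) - 26·L_2(t).
Expanding and collecting terms gives h(t) = -2t^2 - 2t - 2.
Check: h(0) = -2. ✓

h(t) = -2t^2 - 2t - 2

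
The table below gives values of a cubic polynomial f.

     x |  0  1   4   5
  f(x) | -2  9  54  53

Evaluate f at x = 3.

43

Using the Lagrange interpolation formula with nodes 0, 1, 4, 5:
  L_0(x) = (x - 1)(x - 4)(x - 5) / -20
  L_1(x) = x(x - 4)(x - 5) / 12
  L_2(x) = x(x - 1)(x - 5) / -12
  L_3(x) = x(x - 1)(x - 4) / 20
Then f(x) = -2·L_0(x) + 9·L_1(x) + 54·L_2(x) + 53·L_3(x).
Expanding and collecting terms gives f(x) = -x³ + 6x² + 6x - 2.
Evaluating at x = 3: f(3) = 43.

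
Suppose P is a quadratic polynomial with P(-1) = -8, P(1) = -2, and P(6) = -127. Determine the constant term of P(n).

Write P(n) = an^2 + bn + c. Substituting each data point gives a linear system:
  a - b + c = -8
  a + b + c = -2
  36a + 6b + c = -127
Solving the system yields a = -4, b = 3, c = -1.
So P(n) = -4n² + 3n - 1.
The constant term is -1.

-1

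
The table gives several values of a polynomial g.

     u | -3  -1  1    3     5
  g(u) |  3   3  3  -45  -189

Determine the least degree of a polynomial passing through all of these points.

Divided differences on the nodes -3, -1, 1, 3, 5:
  order 0: 3  3  3  -45  -189
  order 1: 0  0  -24  -72
  order 2: 0  -6  -12
  order 3: -1  -1
  order 4: 0
The order-3 divided differences are all -1 (nonzero) and every higher order vanishes, so the data lies on a polynomial of degree exactly 3.

3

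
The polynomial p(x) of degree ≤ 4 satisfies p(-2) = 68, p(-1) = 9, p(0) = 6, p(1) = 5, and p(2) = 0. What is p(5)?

Forward differences of the values at x = -2, -1, 0, 1, 2:
  p  : 68  9  6  5  0
  Δ  : -59  -3  -1  -5
  Δ^2: 56  2  -4
  Δ^3: -54  -6
  Δ^4: 48
The fourth differences are constant, confirming degree 4.
Interpolating (Newton forward form) and evaluating at x = 5 gives p(5) = 621.

621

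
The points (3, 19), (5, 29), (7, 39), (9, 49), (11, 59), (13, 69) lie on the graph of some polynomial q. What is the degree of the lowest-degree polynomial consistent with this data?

Forward differences of the values at s = 3, 5, 7, 9, 11, 13:
  q  : 19  29  39  49  59  69
  Δ  : 10  10  10  10  10
  Δ^2: 0  0  0  0
  Δ^3: 0  0  0
  Δ^4: 0  0
  Δ^5: 0
The first differences are constant (10) and nonzero, while all higher differences vanish, so the minimal degree is 1.

1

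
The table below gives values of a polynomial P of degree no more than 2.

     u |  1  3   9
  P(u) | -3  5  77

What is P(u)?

P(u) = u^2 - 4

Write P(u) = au^2 + bu + c. Substituting each data point gives a linear system:
  a + b + c = -3
  9a + 3b + c = 5
  81a + 9b + c = 77
Solving the system yields a = 1, b = 0, c = -4.
So P(u) = u^2 - 4.
Check: P(3) = 5. ✓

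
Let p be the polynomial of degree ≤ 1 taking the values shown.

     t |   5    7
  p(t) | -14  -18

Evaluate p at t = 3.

-10

Using the Lagrange interpolation formula with nodes 5, 7:
  L_0(t) = (t - 7) / -2
  L_1(t) = (t - 5) / 2
Then p(t) = -14·L_0(t) - 18·L_1(t).
Expanding and collecting terms gives p(t) = -2t - 4.
Evaluating at t = 3: p(3) = -10.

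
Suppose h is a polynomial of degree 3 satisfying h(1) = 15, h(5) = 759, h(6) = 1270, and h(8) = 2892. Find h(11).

Using the Lagrange interpolation formula with nodes 1, 5, 6, 8:
  L_0(n) = (n - 5)(n - 6)(n - 8) / -140
  L_1(n) = (n - 1)(n - 6)(n - 8) / 12
  L_2(n) = (n - 1)(n - 5)(n - 8) / -10
  L_3(n) = (n - 1)(n - 5)(n - 6) / 42
Then h(n) = 15·L_0(n) + 759·L_1(n) + 1270·L_2(n) + 2892·L_3(n).
Expanding and collecting terms gives h(n) = 5n³ + 5n² + n + 4.
Evaluating at n = 11: h(11) = 7275.

7275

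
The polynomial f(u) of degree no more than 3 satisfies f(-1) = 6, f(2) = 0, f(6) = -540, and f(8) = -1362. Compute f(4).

-134

Write f(u) = au^3 + bu^2 + cu + d. Substituting each data point gives a linear system:
  -a + b - c + d = 6
  8a + 4b + 2c + d = 0
  216a + 36b + 6c + d = -540
  512a + 64b + 8c + d = -1362
Solving the system yields a = -3, b = 2, c = 5, d = 6.
So f(u) = -3u³ + 2u² + 5u + 6.
Then f(4) = -134.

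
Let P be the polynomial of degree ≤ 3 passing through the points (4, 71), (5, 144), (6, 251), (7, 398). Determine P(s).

Write P(s) = as^3 + bs^2 + cs + d. Substituting each data point gives a linear system:
  64a + 16b + 4c + d = 71
  125a + 25b + 5c + d = 144
  216a + 36b + 6c + d = 251
  343a + 49b + 7c + d = 398
Solving the system yields a = 1, b = 2, c = -6, d = -1.
So P(s) = s^3 + 2s^2 - 6s - 1.
Check: P(5) = 144. ✓

P(s) = s^3 + 2s^2 - 6s - 1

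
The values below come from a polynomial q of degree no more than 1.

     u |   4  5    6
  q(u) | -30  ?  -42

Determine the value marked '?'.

On equispaced nodes a degree-1 polynomial has vanishing second forward difference, so
  q(4) - 2·q(5) + q(6) = 0.
Substituting the known values and solving for q(5):
  -2·q(5) = 72
  q(5) = -36.

-36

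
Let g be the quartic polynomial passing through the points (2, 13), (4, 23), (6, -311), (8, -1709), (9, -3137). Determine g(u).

g(u) = -u^4 + 5u^3 - 3u^2 + 3u - 5

Write g(u) = au^4 + bu^3 + cu^2 + du + e. Substituting each data point gives a linear system:
  16a + 8b + 4c + 2d + e = 13
  256a + 64b + 16c + 4d + e = 23
  1296a + 216b + 36c + 6d + e = -311
  4096a + 512b + 64c + 8d + e = -1709
  6561a + 729b + 81c + 9d + e = -3137
Solving the system yields a = -1, b = 5, c = -3, d = 3, e = -5.
So g(u) = -u^4 + 5u^3 - 3u^2 + 3u - 5.
Check: g(2) = 13. ✓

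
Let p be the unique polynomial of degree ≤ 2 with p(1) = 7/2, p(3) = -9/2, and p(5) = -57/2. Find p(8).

Forward differences of the values at s = 1, 3, 5:
  p  : 7/2  -9/2  -57/2
  Δ  : -8  -24
  Δ^2: -16
The second differences are constant, confirming degree 2.
Interpolating (Newton forward form) and evaluating at s = 8 gives p(8) = -189/2.

-189/2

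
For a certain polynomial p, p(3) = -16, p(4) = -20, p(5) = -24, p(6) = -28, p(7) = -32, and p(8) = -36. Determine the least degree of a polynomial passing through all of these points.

Forward differences of the values at s = 3, 4, 5, 6, 7, 8:
  p  : -16  -20  -24  -28  -32  -36
  Δ  : -4  -4  -4  -4  -4
  Δ^2: 0  0  0  0
  Δ^3: 0  0  0
  Δ^4: 0  0
  Δ^5: 0
The first differences are constant (-4) and nonzero, while all higher differences vanish, so the minimal degree is 1.

1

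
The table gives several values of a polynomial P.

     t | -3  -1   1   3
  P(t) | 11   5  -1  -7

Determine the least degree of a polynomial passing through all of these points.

Forward differences of the values at t = -3, -1, 1, 3:
  P  : 11  5  -1  -7
  Δ  : -6  -6  -6
  Δ^2: 0  0
  Δ^3: 0
The first differences are constant (-6) and nonzero, while all higher differences vanish, so the minimal degree is 1.

1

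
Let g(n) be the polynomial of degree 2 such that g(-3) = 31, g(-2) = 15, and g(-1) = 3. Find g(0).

-5

Using the Lagrange interpolation formula with nodes -3, -2, -1:
  L_0(n) = (n + 2)(n + 1) / 2
  L_1(n) = (n + 3)(n + 1) / -1
  L_2(n) = (n + 3)(n + 2) / 2
Then g(n) = 31·L_0(n) + 15·L_1(n) + 3·L_2(n).
Expanding and collecting terms gives g(n) = 2n^2 - 6n - 5.
Evaluating at n = 0: g(0) = -5.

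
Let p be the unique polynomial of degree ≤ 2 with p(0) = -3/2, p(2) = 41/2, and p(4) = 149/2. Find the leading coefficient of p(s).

Write p(s) = as^2 + bs + c. Substituting each data point gives a linear system:
  c = -3/2
  4a + 2b + c = 41/2
  16a + 4b + c = 149/2
Solving the system yields a = 4, b = 3, c = -3/2.
So p(s) = 4s^2 + 3s - 3/2.
The leading coefficient is 4.

4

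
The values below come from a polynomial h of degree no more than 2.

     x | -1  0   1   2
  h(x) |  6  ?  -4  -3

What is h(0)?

-1

The 3 known points determine the degree-2 polynomial uniquely.
Write h(x) = ax^2 + bx + c. Substituting each data point gives a linear system:
  a - b + c = 6
  a + b + c = -4
  4a + 2b + c = -3
Solving the system yields a = 2, b = -5, c = -1.
So h(x) = 2x^2 - 5x - 1.
Then h(0) = -1.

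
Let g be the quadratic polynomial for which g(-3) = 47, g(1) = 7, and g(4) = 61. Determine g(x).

g(x) = 4x^2 - 2x + 5

Using the Lagrange interpolation formula with nodes -3, 1, 4:
  L_0(x) = (x - 1)(x - 4) / 28
  L_1(x) = (x + 3)(x - 4) / -12
  L_2(x) = (x + 3)(x - 1) / 21
Then g(x) = 47·L_0(x) + 7·L_1(x) + 61·L_2(x).
Expanding and collecting terms gives g(x) = 4x² - 2x + 5.
Check: g(4) = 61. ✓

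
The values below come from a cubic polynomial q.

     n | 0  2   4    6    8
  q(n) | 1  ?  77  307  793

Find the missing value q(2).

On equispaced nodes a degree-3 polynomial has vanishing fourth forward difference, so
  q(0) - 4·q(2) + 6·q(4) - 4·q(6) + q(8) = 0.
Substituting the known values and solving for q(2):
  -4·q(2) = -28
  q(2) = 7.

7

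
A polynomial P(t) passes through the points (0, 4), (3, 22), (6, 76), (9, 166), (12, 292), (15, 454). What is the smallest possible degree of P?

2

Forward differences of the values at t = 0, 3, 6, 9, 12, 15:
  P  : 4  22  76  166  292  454
  Δ  : 18  54  90  126  162
  Δ^2: 36  36  36  36
  Δ^3: 0  0  0
  Δ^4: 0  0
  Δ^5: 0
The second differences are constant (36) and nonzero, while all higher differences vanish, so the minimal degree is 2.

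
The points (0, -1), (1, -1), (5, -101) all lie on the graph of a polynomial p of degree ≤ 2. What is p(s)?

Write p(s) = as^2 + bs + c. Substituting each data point gives a linear system:
  c = -1
  a + b + c = -1
  25a + 5b + c = -101
Solving the system yields a = -5, b = 5, c = -1.
So p(s) = -5s² + 5s - 1.
Check: p(0) = -1. ✓

p(s) = -5s^2 + 5s - 1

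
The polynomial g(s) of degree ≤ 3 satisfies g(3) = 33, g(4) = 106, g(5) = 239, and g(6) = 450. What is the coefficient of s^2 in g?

-6

Write g(s) = as^3 + bs^2 + cs + d. Substituting each data point gives a linear system:
  27a + 9b + 3c + d = 33
  64a + 16b + 4c + d = 106
  125a + 25b + 5c + d = 239
  216a + 36b + 6c + d = 450
Solving the system yields a = 3, b = -6, c = 4, d = -6.
So g(s) = 3s³ - 6s² + 4s - 6.
The coefficient of s^2 is -6.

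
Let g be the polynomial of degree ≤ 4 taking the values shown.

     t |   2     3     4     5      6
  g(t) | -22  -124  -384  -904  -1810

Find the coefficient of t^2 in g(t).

3

Write g(t) = at^4 + bt^3 + ct^2 + dt + e. Substituting each data point gives a linear system:
  16a + 8b + 4c + 2d + e = -22
  81a + 27b + 9c + 3d + e = -124
  256a + 64b + 16c + 4d + e = -384
  625a + 125b + 25c + 5d + e = -904
  1296a + 216b + 36c + 6d + e = -1810
Solving the system yields a = -1, b = -3, c = 3, d = 5, e = -4.
So g(t) = -t^4 - 3t^3 + 3t^2 + 5t - 4.
The coefficient of t^2 is 3.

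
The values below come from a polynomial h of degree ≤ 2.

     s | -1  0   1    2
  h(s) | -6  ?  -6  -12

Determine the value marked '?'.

-4

The 3 known points determine the degree-2 polynomial uniquely.
Write h(s) = as^2 + bs + c. Substituting each data point gives a linear system:
  a - b + c = -6
  a + b + c = -6
  4a + 2b + c = -12
Solving the system yields a = -2, b = 0, c = -4.
So h(s) = -2s^2 - 4.
Then h(0) = -4.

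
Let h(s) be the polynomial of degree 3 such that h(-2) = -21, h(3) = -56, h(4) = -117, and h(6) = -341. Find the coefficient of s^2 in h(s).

-4

Write h(s) = as^3 + bs^2 + cs + d. Substituting each data point gives a linear system:
  -8a + 4b - 2c + d = -21
  27a + 9b + 3c + d = -56
  64a + 16b + 4c + d = -117
  216a + 36b + 6c + d = -341
Solving the system yields a = -1, b = -4, c = 4, d = -5.
So h(s) = -s^3 - 4s^2 + 4s - 5.
The coefficient of s^2 is -4.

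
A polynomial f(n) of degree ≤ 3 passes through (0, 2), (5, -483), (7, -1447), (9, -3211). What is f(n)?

f(n) = -5n^3 + 5n^2 + 3n + 2

Write f(n) = an^3 + bn^2 + cn + d. Substituting each data point gives a linear system:
  d = 2
  125a + 25b + 5c + d = -483
  343a + 49b + 7c + d = -1447
  729a + 81b + 9c + d = -3211
Solving the system yields a = -5, b = 5, c = 3, d = 2.
So f(n) = -5n^3 + 5n^2 + 3n + 2.
Check: f(0) = 2. ✓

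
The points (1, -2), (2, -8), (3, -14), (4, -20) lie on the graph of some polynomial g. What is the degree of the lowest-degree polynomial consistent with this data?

Forward differences of the values at n = 1, 2, 3, 4:
  g  : -2  -8  -14  -20
  Δ  : -6  -6  -6
  Δ^2: 0  0
  Δ^3: 0
The first differences are constant (-6) and nonzero, while all higher differences vanish, so the minimal degree is 1.

1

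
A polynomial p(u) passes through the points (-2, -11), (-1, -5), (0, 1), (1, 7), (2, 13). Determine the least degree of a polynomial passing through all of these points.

Forward differences of the values at u = -2, -1, 0, 1, 2:
  p  : -11  -5  1  7  13
  Δ  : 6  6  6  6
  Δ^2: 0  0  0
  Δ^3: 0  0
  Δ^4: 0
The first differences are constant (6) and nonzero, while all higher differences vanish, so the minimal degree is 1.

1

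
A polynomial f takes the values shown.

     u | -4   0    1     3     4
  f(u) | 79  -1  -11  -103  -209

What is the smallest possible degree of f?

3

Divided differences on the nodes -4, 0, 1, 3, 4:
  order 0: 79  -1  -11  -103  -209
  order 1: -20  -10  -46  -106
  order 2: 2  -12  -20
  order 3: -2  -2
  order 4: 0
The order-3 divided differences are all -2 (nonzero) and every higher order vanishes, so the data lies on a polynomial of degree exactly 3.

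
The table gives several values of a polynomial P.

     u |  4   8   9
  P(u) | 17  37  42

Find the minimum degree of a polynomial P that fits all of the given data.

1

Divided differences on the nodes 4, 8, 9:
  order 0: 17  37  42
  order 1: 5  5
  order 2: 0
The order-1 divided differences are all 5 (nonzero) and every higher order vanishes, so the data lies on a polynomial of degree exactly 1.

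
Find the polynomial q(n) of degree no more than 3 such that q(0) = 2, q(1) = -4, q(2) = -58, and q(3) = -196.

Write q(n) = an^3 + bn^2 + cn + d. Substituting each data point gives a linear system:
  d = 2
  a + b + c + d = -4
  8a + 4b + 2c + d = -58
  27a + 9b + 3c + d = -196
Solving the system yields a = -6, b = -6, c = 6, d = 2.
So q(n) = -6n³ - 6n² + 6n + 2.
Check: q(3) = -196. ✓

q(n) = -6n^3 - 6n^2 + 6n + 2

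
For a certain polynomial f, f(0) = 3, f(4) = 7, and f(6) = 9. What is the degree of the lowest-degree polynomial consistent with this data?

Divided differences on the nodes 0, 4, 6:
  order 0: 3  7  9
  order 1: 1  1
  order 2: 0
The order-1 divided differences are all 1 (nonzero) and every higher order vanishes, so the data lies on a polynomial of degree exactly 1.

1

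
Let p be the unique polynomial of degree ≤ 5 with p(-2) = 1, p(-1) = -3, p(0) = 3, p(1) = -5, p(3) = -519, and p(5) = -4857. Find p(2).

-99

Using the Lagrange interpolation formula with nodes -2, -1, 0, 1, 3, 5:
  L_0(x) = (x + 1)x(x - 1)(x - 3)(x - 5) / -210
  L_1(x) = (x + 2)x(x - 1)(x - 3)(x - 5) / 48
  L_2(x) = (x + 2)(x + 1)(x - 1)(x - 3)(x - 5) / -30
  L_3(x) = (x + 2)(x + 1)x(x - 3)(x - 5) / 48
  L_4(x) = (x + 2)(x + 1)x(x - 1)(x - 5) / -240
  L_5(x) = (x + 2)(x + 1)x(x - 1)(x - 3) / 1680
Then p(x) = 1·L_0(x) - 3·L_1(x) + 3·L_2(x) - 5·L_3(x) - 519·L_4(x) - 4857·L_5(x).
Expanding and collecting terms gives p(x) = -x⁵ - 2x⁴ - 3x³ - 5x² + 3x + 3.
Evaluating at x = 2: p(2) = -99.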